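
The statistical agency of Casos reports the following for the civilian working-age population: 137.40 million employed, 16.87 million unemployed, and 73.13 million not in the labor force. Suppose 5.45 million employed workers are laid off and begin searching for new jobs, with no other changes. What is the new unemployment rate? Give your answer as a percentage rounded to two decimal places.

Initially, labor force = 137.40 + 16.87 = 154.27 million, so u = 16.87/154.27 = 10.94%.
After the change, employed falls and unemployed rises by 5.45; labor force unchanged → E = 131.95, U = 22.32, labor force = 154.27 million.
New unemployment rate = 22.32 / 154.27 = 14.47%.

New unemployment rate ≈ 14.47%.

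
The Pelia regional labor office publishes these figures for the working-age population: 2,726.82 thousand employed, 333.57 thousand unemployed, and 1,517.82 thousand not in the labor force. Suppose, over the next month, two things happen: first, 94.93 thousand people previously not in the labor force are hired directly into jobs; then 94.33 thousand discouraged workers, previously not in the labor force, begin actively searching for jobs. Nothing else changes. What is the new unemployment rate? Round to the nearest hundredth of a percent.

New unemployment rate ≈ 13.17%.

Initially, labor force = 2,726.82 + 333.57 = 3,060.39 thousand, so u = 333.57/3,060.39 = 10.90%.
After the first change, employed and labor force both rise by 94.93; unemployed unchanged → E = 2,821.75, U = 333.57, labor force = 3,155.32 thousand.
After the second change, unemployed and labor force both rise by 94.33 → E = 2,821.75, U = 427.90, labor force = 3,249.65 thousand.
New unemployment rate = 427.90 / 3,249.65 = 13.17%.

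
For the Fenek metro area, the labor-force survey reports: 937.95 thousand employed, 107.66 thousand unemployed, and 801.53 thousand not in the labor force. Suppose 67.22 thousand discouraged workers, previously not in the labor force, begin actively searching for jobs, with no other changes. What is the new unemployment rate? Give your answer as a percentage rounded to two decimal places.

New unemployment rate ≈ 15.71%.

Initially, labor force = 937.95 + 107.66 = 1,045.61 thousand, so u = 107.66/1,045.61 = 10.30%.
After the change, unemployed and labor force both rise by 67.22 → E = 937.95, U = 174.88, labor force = 1,112.83 thousand.
New unemployment rate = 174.88 / 1,112.83 = 15.71%.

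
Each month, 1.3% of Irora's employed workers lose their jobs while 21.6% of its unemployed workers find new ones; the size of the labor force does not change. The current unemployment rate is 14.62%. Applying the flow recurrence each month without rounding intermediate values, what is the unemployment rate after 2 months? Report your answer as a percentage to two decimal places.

Unemployment rate after two months ≈ 10.99%.

With a fixed labor force, u_{t+1} = u_t + s·(1−u_t) − f·u_t = u_t·(1−s−f) + s.
Here 1−s−f = 0.771 and s = 0.013.
u_1 = 0.146200 × 0.771 + 0.013 = 0.125720.
u_2 = 0.125720 × 0.771 + 0.013 = 0.109930.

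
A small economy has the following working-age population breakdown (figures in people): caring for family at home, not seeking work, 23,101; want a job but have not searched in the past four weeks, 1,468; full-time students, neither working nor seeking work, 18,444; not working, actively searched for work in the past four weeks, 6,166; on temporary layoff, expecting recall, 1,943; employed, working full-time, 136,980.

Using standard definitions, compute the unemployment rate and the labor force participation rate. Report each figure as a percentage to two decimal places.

Unemployment rate ≈ 5.59%; labor force participation rate ≈ 77.13%.

Employed = 136,980.
Unemployed = 6,166 + 1,943 = 8,109 (jobless and actively searching, or on temporary layoff).
Labor force = 136,980 + 8,109 = 145,089.
Not in labor force = 23,101 + 1,468 + 18,444 = 43,013 (those not working and not actively searching are outside the labor force — including those who want a job but have given up searching).
Civilian working-age population = 145,089 + 43,013 = 188,102.
Unemployment rate = 8,109 / 145,089 = 5.59%.
Labor force participation rate = 145,089 / 188,102 = 77.13%.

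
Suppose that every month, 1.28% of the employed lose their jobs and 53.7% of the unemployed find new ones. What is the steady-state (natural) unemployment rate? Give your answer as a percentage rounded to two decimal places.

At steady state the flows balance: s·E = f·U, so U/(E+U) = s/(s+f).
u* = 1.28 / (1.28 + 53.7) = 1.28 / 54.98 = 2.33%.

Steady-state unemployment rate ≈ 2.33%.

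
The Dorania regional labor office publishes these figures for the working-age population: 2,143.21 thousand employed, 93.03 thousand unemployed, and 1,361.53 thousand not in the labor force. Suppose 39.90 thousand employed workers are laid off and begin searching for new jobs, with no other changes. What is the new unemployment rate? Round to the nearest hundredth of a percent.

New unemployment rate ≈ 5.94%.

Initially, labor force = 2,143.21 + 93.03 = 2,236.24 thousand, so u = 93.03/2,236.24 = 4.16%.
After the change, employed falls and unemployed rises by 39.90; labor force unchanged → E = 2,103.31, U = 132.93, labor force = 2,236.24 thousand.
New unemployment rate = 132.93 / 2,236.24 = 5.94%.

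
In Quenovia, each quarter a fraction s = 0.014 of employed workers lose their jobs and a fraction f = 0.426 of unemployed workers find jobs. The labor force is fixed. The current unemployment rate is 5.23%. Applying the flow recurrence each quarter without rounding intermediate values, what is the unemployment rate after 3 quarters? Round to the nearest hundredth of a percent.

Unemployment rate after three quarters ≈ 3.54%.

With a fixed labor force, u_{t+1} = u_t + s·(1−u_t) − f·u_t = u_t·(1−s−f) + s.
Here 1−s−f = 0.560 and s = 0.014.
u_1 = 0.052300 × 0.560 + 0.014 = 0.043288.
u_2 = 0.043288 × 0.560 + 0.014 = 0.038241.
u_3 = 0.038241 × 0.560 + 0.014 = 0.035415.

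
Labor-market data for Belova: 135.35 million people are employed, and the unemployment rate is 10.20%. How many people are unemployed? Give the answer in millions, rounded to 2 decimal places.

Let U be the number unemployed. The labor force is E + U, and U/(E+U) = 0.1020.
So U = 0.1020 × 135.35 / (1 − 0.1020) = 13.8057 / 0.8980 ≈ 15.37 million.

About 15.37 million are unemployed.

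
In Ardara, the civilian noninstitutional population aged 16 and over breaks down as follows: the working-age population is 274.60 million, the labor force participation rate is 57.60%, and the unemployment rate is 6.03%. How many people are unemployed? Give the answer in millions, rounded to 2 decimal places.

About 9.54 million are unemployed.

Labor force = 0.5760 × 274.60 = 158.17 million.
Unemployed = 0.0603 × 158.17 ≈ 9.54 million.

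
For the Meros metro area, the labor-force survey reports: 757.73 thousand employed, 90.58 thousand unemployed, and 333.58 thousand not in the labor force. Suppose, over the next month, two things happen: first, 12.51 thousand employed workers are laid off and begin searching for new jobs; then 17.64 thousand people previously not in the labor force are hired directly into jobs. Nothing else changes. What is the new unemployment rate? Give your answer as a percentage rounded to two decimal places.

Initially, labor force = 757.73 + 90.58 = 848.31 thousand, so u = 90.58/848.31 = 10.68%.
After the first change, employed falls and unemployed rises by 12.51; labor force unchanged → E = 745.22, U = 103.09, labor force = 848.31 thousand.
After the second change, employed and labor force both rise by 17.64; unemployed unchanged → E = 762.86, U = 103.09, labor force = 865.95 thousand.
New unemployment rate = 103.09 / 865.95 = 11.90%.

New unemployment rate ≈ 11.90%.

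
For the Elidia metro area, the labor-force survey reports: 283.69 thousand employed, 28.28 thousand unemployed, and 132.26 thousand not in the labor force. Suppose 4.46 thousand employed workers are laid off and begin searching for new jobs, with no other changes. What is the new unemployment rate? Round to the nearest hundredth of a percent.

New unemployment rate ≈ 10.49%.

Initially, labor force = 283.69 + 28.28 = 311.97 thousand, so u = 28.28/311.97 = 9.06%.
After the change, employed falls and unemployed rises by 4.46; labor force unchanged → E = 279.23, U = 32.74, labor force = 311.97 thousand.
New unemployment rate = 32.74 / 311.97 = 10.49%.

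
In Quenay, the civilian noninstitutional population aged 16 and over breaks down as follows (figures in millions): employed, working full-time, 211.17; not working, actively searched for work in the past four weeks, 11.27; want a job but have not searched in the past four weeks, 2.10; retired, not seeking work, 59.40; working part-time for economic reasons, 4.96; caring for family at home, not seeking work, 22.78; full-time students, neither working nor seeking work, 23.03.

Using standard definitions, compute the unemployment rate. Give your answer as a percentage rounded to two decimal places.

Unemployment rate ≈ 4.96%.

Employed = 211.17 + 4.96 = 216.13 million (anyone who worked, including part-time for economic reasons, counts as employed).
Unemployed = 11.27 million.
Labor force = 216.13 + 11.27 = 227.40 million.
Unemployment rate = 11.27 / 227.40 = 4.96%.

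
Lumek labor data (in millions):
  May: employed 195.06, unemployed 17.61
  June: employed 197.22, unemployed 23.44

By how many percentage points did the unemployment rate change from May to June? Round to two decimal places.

May: labor force = 195.06 + 17.61 = 212.67; u = 17.61/212.67 = 8.28%.
June: labor force = 197.22 + 23.44 = 220.66; u = 23.44/220.66 = 10.62%.
Change = 10.62% − 8.28% = +2.34 pp.

The unemployment rate changed by +2.34 percentage points.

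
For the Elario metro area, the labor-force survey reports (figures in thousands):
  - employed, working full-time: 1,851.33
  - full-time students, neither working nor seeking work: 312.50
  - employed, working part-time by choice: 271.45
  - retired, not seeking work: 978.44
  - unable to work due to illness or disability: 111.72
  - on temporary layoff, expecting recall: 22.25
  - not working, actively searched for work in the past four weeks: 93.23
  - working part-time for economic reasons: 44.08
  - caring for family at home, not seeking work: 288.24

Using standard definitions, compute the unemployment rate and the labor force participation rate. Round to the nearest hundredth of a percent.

Employed = 1,851.33 + 271.45 + 44.08 = 2,166.86 thousand (anyone who worked, including part-time for economic reasons, counts as employed).
Unemployed = 22.25 + 93.23 = 115.48 thousand (jobless and actively searching, or on temporary layoff).
Labor force = 2,166.86 + 115.48 = 2,282.34 thousand.
Not in labor force = 312.50 + 978.44 + 111.72 + 288.24 = 1,690.90 thousand (those not working and not actively searching are outside the labor force).
Civilian working-age population = 2,282.34 + 1,690.90 = 3,973.24 thousand.
Unemployment rate = 115.48 / 2,282.34 = 5.06%.
Labor force participation rate = 2,282.34 / 3,973.24 = 57.44%.

Unemployment rate ≈ 5.06%; labor force participation rate ≈ 57.44%.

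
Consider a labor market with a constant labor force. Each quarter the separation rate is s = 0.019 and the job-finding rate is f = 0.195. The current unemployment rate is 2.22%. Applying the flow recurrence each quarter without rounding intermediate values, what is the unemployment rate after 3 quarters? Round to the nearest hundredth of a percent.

Unemployment rate after three quarters ≈ 5.65%.

With a fixed labor force, u_{t+1} = u_t + s·(1−u_t) − f·u_t = u_t·(1−s−f) + s.
Here 1−s−f = 0.786 and s = 0.019.
u_1 = 0.022200 × 0.786 + 0.019 = 0.036449.
u_2 = 0.036449 × 0.786 + 0.019 = 0.047649.
u_3 = 0.047649 × 0.786 + 0.019 = 0.056452.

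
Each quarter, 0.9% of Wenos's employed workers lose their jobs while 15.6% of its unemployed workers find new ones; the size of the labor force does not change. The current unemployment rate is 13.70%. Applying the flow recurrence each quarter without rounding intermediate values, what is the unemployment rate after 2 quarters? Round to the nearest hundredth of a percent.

With a fixed labor force, u_{t+1} = u_t + s·(1−u_t) − f·u_t = u_t·(1−s−f) + s.
Here 1−s−f = 0.835 and s = 0.009.
u_1 = 0.137000 × 0.835 + 0.009 = 0.123395.
u_2 = 0.123395 × 0.835 + 0.009 = 0.112035.

Unemployment rate after two quarters ≈ 11.20%.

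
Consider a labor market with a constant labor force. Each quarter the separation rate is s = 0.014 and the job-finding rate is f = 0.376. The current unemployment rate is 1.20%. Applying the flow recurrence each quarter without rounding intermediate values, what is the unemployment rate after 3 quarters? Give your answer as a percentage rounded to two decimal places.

With a fixed labor force, u_{t+1} = u_t + s·(1−u_t) − f·u_t = u_t·(1−s−f) + s.
Here 1−s−f = 0.610 and s = 0.014.
u_1 = 0.012000 × 0.610 + 0.014 = 0.021320.
u_2 = 0.021320 × 0.610 + 0.014 = 0.027005.
u_3 = 0.027005 × 0.610 + 0.014 = 0.030473.

Unemployment rate after three quarters ≈ 3.05%.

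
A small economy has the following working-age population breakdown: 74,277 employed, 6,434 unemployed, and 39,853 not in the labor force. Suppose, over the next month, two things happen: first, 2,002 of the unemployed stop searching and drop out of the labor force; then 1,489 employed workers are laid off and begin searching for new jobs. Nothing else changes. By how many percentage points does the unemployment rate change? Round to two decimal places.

Initially, labor force = 74,277 + 6,434 = 80,711, so u = 6,434/80,711 = 7.97%.
After the first change, unemployed and labor force both fall by 2,002 → E = 74,277, U = 4,432, labor force = 78,709.
After the second change, employed falls and unemployed rises by 1,489; labor force unchanged → E = 72,788, U = 5,921, labor force = 78,709.
New unemployment rate = 5,921 / 78,709 = 7.52%.
Change = 7.52% − 7.97% = −0.45 percentage points.

The unemployment rate changes by −0.45 percentage points.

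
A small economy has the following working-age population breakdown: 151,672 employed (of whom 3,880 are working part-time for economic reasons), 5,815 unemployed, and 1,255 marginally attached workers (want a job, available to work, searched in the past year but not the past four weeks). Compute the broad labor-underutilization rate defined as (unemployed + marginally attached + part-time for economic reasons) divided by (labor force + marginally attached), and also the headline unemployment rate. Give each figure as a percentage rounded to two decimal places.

Broad underutilization rate ≈ 6.90%; headline unemployment rate ≈ 3.69%.

Labor force = 151,672 + 5,815 = 157,487.
Numerator = 5,815 + 1,255 + 3,880 = 10,950.
Denominator = 157,487 + 1,255 = 158,742.
Broad rate = 10,950 / 158,742 = 6.90%.
Headline unemployment rate = 5,815 / 157,487 = 3.69%.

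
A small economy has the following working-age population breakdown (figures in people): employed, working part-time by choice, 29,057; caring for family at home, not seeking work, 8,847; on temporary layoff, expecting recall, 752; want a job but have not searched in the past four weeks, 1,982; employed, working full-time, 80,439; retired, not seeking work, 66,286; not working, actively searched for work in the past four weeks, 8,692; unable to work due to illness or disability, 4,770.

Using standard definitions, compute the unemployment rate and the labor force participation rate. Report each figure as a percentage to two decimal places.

Employed = 29,057 + 80,439 = 109,496.
Unemployed = 752 + 8,692 = 9,444 (jobless and actively searching, or on temporary layoff).
Labor force = 109,496 + 9,444 = 118,940.
Not in labor force = 8,847 + 1,982 + 66,286 + 4,770 = 81,885 (those not working and not actively searching are outside the labor force — including those who want a job but have given up searching).
Civilian working-age population = 118,940 + 81,885 = 200,825.
Unemployment rate = 9,444 / 118,940 = 7.94%.
Labor force participation rate = 118,940 / 200,825 = 59.23%.

Unemployment rate ≈ 7.94%; labor force participation rate ≈ 59.23%.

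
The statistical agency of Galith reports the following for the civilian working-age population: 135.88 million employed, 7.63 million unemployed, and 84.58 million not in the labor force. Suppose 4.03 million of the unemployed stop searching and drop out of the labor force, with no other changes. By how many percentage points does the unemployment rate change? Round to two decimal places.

The unemployment rate changes by −2.74 percentage points.

Initially, labor force = 135.88 + 7.63 = 143.51 million, so u = 7.63/143.51 = 5.32%.
After the change, unemployed and labor force both fall by 4.03 → E = 135.88, U = 3.60, labor force = 139.48 million.
New unemployment rate = 3.60 / 139.48 = 2.58%.
Change = 2.58% − 5.32% = −2.74 percentage points.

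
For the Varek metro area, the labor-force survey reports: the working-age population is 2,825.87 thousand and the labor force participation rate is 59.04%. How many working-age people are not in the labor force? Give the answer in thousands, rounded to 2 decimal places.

Share not in the labor force = 1 − 0.5904 = 0.4096.
Not in labor force = 0.4096 × 2,825.87 ≈ 1,157.48 thousand.

About 1,157.48 thousand are not in the labor force.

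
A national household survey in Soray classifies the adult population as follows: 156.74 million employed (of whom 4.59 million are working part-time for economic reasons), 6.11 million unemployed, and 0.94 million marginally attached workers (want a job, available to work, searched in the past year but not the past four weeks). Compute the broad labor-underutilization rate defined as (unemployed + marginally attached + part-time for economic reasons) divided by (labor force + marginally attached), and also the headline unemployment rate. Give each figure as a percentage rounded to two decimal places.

Broad underutilization rate ≈ 7.11%; headline unemployment rate ≈ 3.75%.

Labor force = 156.74 + 6.11 = 162.85 million.
Numerator = 6.11 + 0.94 + 4.59 = 11.64 million.
Denominator = 162.85 + 0.94 = 163.79 million.
Broad rate = 11.64 / 163.79 = 7.11%.
Headline unemployment rate = 6.11 / 162.85 = 3.75%.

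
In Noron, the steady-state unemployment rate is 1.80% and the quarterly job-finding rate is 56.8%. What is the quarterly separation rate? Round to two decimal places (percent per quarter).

From u* = s/(s+f): s = u·f/(1−u).
s = 0.0180 × 56.8 / (1 − 0.0180) = 1.0224 / 0.9820 ≈ 1.04% per quarter.

Separation rate ≈ 1.04% per quarter.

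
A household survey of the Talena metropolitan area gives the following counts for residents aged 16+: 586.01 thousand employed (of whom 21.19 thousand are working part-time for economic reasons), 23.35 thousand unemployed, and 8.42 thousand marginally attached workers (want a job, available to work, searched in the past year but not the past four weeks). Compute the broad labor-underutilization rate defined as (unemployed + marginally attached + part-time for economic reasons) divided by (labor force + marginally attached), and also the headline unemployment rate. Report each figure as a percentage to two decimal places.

Labor force = 586.01 + 23.35 = 609.36 thousand.
Numerator = 23.35 + 8.42 + 21.19 = 52.96 thousand.
Denominator = 609.36 + 8.42 = 617.78 thousand.
Broad rate = 52.96 / 617.78 = 8.57%.
Headline unemployment rate = 23.35 / 609.36 = 3.83%.

Broad underutilization rate ≈ 8.57%; headline unemployment rate ≈ 3.83%.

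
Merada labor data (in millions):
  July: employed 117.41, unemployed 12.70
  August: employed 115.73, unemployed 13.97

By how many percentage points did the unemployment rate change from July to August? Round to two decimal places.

July: labor force = 117.41 + 12.70 = 130.11; u = 12.70/130.11 = 9.76%.
August: labor force = 115.73 + 13.97 = 129.70; u = 13.97/129.70 = 10.77%.
Change = 10.77% − 9.76% = +1.01 pp.

The unemployment rate changed by +1.01 percentage points.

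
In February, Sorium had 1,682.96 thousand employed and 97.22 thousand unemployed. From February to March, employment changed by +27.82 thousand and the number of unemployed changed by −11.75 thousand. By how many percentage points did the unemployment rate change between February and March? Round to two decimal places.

February: labor force = 1,682.96 + 97.22 = 1,780.18; u = 97.22/1,780.18 = 5.46%.
March: labor force = 1,710.78 + 85.47 = 1,796.25; u = 85.47/1,796.25 = 4.76%.
Change = 4.76% − 5.46% = −0.70 pp.

The unemployment rate changed by −0.70 percentage points.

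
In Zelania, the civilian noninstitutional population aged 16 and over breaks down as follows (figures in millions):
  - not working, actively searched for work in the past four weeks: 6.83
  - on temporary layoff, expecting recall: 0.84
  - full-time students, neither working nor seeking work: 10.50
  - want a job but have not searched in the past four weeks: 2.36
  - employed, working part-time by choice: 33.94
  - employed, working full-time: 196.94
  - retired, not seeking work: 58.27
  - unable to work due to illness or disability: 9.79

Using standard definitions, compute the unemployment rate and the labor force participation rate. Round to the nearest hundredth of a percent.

Unemployment rate ≈ 3.22%; labor force participation rate ≈ 74.67%.

Employed = 33.94 + 196.94 = 230.88 million.
Unemployed = 6.83 + 0.84 = 7.67 million (jobless and actively searching, or on temporary layoff).
Labor force = 230.88 + 7.67 = 238.55 million.
Not in labor force = 10.50 + 2.36 + 58.27 + 9.79 = 80.92 million (those not working and not actively searching are outside the labor force — including those who want a job but have given up searching).
Civilian working-age population = 238.55 + 80.92 = 319.47 million.
Unemployment rate = 7.67 / 238.55 = 3.22%.
Labor force participation rate = 238.55 / 319.47 = 74.67%.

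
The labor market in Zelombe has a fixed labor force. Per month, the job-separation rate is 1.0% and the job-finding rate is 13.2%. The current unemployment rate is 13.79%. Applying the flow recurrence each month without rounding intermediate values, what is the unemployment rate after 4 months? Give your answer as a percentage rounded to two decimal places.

Unemployment rate after four months ≈ 10.70%.

With a fixed labor force, u_{t+1} = u_t + s·(1−u_t) − f·u_t = u_t·(1−s−f) + s.
Here 1−s−f = 0.858 and s = 0.010.
u_1 = 0.137900 × 0.858 + 0.010 = 0.128318.
u_2 = 0.128318 × 0.858 + 0.010 = 0.120097.
u_3 = 0.120097 × 0.858 + 0.010 = 0.113043.
u_4 = 0.113043 × 0.858 + 0.010 = 0.106991.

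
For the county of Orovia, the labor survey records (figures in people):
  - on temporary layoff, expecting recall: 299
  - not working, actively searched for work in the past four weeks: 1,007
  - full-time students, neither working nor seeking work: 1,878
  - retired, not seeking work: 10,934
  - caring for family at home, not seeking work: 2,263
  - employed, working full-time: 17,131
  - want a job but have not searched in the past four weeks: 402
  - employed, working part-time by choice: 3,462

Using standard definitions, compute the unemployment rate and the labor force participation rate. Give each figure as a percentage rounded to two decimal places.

Employed = 17,131 + 3,462 = 20,593.
Unemployed = 299 + 1,007 = 1,306 (jobless and actively searching, or on temporary layoff).
Labor force = 20,593 + 1,306 = 21,899.
Not in labor force = 1,878 + 10,934 + 2,263 + 402 = 15,477 (those not working and not actively searching are outside the labor force — including those who want a job but have given up searching).
Civilian working-age population = 21,899 + 15,477 = 37,376.
Unemployment rate = 1,306 / 21,899 = 5.96%.
Labor force participation rate = 21,899 / 37,376 = 58.59%.

Unemployment rate ≈ 5.96%; labor force participation rate ≈ 58.59%.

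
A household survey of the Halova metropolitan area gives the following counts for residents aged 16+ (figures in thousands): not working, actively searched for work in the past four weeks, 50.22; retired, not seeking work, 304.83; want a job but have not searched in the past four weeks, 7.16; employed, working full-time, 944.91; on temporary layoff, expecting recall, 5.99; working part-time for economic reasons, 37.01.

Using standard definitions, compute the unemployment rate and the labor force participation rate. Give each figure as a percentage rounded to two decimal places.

Employed = 944.91 + 37.01 = 981.92 thousand (anyone who worked, including part-time for economic reasons, counts as employed).
Unemployed = 50.22 + 5.99 = 56.21 thousand (jobless and actively searching, or on temporary layoff).
Labor force = 981.92 + 56.21 = 1,038.13 thousand.
Not in labor force = 304.83 + 7.16 = 311.99 thousand (those not working and not actively searching are outside the labor force — including those who want a job but have given up searching).
Civilian working-age population = 1,038.13 + 311.99 = 1,350.12 thousand.
Unemployment rate = 56.21 / 1,038.13 = 5.41%.
Labor force participation rate = 1,038.13 / 1,350.12 = 76.89%.

Unemployment rate ≈ 5.41%; labor force participation rate ≈ 76.89%.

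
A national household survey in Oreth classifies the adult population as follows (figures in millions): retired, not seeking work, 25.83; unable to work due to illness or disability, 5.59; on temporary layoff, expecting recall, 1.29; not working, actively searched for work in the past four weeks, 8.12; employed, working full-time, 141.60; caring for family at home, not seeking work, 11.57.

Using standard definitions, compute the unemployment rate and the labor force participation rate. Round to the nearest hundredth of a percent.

Employed = 141.60 million.
Unemployed = 1.29 + 8.12 = 9.41 million (jobless and actively searching, or on temporary layoff).
Labor force = 141.60 + 9.41 = 151.01 million.
Not in labor force = 25.83 + 5.59 + 11.57 = 42.99 million (those not working and not actively searching are outside the labor force).
Civilian working-age population = 151.01 + 42.99 = 194.00 million.
Unemployment rate = 9.41 / 151.01 = 6.23%.
Labor force participation rate = 151.01 / 194.00 = 77.84%.

Unemployment rate ≈ 6.23%; labor force participation rate ≈ 77.84%.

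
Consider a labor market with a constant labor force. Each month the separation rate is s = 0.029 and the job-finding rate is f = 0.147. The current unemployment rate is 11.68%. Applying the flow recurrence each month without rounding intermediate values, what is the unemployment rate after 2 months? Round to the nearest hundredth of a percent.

Unemployment rate after two months ≈ 13.22%.

With a fixed labor force, u_{t+1} = u_t + s·(1−u_t) − f·u_t = u_t·(1−s−f) + s.
Here 1−s−f = 0.824 and s = 0.029.
u_1 = 0.116800 × 0.824 + 0.029 = 0.125243.
u_2 = 0.125243 × 0.824 + 0.029 = 0.132200.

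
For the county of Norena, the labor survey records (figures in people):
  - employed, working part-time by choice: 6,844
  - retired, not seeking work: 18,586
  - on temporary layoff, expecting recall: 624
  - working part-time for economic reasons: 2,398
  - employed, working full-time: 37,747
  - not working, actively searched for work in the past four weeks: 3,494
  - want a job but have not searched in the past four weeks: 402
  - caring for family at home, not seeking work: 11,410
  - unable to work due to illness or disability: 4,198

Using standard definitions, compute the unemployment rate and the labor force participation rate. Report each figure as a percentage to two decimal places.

Unemployment rate ≈ 8.06%; labor force participation rate ≈ 59.63%.

Employed = 6,844 + 2,398 + 37,747 = 46,989 (anyone who worked, including part-time for economic reasons, counts as employed).
Unemployed = 624 + 3,494 = 4,118 (jobless and actively searching, or on temporary layoff).
Labor force = 46,989 + 4,118 = 51,107.
Not in labor force = 18,586 + 402 + 11,410 + 4,198 = 34,596 (those not working and not actively searching are outside the labor force — including those who want a job but have given up searching).
Civilian working-age population = 51,107 + 34,596 = 85,703.
Unemployment rate = 4,118 / 51,107 = 8.06%.
Labor force participation rate = 51,107 / 85,703 = 59.63%.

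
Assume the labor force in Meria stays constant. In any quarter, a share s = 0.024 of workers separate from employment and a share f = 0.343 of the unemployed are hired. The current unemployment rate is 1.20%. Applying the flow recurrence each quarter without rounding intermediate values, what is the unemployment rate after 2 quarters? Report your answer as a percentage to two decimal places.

Unemployment rate after two quarters ≈ 4.40%.

With a fixed labor force, u_{t+1} = u_t + s·(1−u_t) − f·u_t = u_t·(1−s−f) + s.
Here 1−s−f = 0.633 and s = 0.024.
u_1 = 0.012000 × 0.633 + 0.024 = 0.031596.
u_2 = 0.031596 × 0.633 + 0.024 = 0.044000.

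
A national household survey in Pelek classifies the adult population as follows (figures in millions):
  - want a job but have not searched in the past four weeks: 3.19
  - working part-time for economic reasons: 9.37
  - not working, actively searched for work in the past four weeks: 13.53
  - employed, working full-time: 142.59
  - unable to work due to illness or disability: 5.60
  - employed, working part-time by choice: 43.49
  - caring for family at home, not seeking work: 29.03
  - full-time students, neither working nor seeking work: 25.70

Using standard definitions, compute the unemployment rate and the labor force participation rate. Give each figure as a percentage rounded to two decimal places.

Employed = 9.37 + 142.59 + 43.49 = 195.45 million (anyone who worked, including part-time for economic reasons, counts as employed).
Unemployed = 13.53 million.
Labor force = 195.45 + 13.53 = 208.98 million.
Not in labor force = 3.19 + 5.60 + 29.03 + 25.70 = 63.52 million (those not working and not actively searching are outside the labor force — including those who want a job but have given up searching).
Civilian working-age population = 208.98 + 63.52 = 272.50 million.
Unemployment rate = 13.53 / 208.98 = 6.47%.
Labor force participation rate = 208.98 / 272.50 = 76.69%.

Unemployment rate ≈ 6.47%; labor force participation rate ≈ 76.69%.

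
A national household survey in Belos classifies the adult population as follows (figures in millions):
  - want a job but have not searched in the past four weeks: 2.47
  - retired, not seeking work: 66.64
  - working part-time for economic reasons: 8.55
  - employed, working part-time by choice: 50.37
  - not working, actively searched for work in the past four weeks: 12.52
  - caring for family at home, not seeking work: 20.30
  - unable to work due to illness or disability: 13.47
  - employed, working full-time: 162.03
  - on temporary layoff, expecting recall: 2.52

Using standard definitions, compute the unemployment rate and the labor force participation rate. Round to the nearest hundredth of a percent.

Employed = 8.55 + 50.37 + 162.03 = 220.95 million (anyone who worked, including part-time for economic reasons, counts as employed).
Unemployed = 12.52 + 2.52 = 15.04 million (jobless and actively searching, or on temporary layoff).
Labor force = 220.95 + 15.04 = 235.99 million.
Not in labor force = 2.47 + 66.64 + 20.30 + 13.47 = 102.88 million (those not working and not actively searching are outside the labor force — including those who want a job but have given up searching).
Civilian working-age population = 235.99 + 102.88 = 338.87 million.
Unemployment rate = 15.04 / 235.99 = 6.37%.
Labor force participation rate = 235.99 / 338.87 = 69.64%.

Unemployment rate ≈ 6.37%; labor force participation rate ≈ 69.64%.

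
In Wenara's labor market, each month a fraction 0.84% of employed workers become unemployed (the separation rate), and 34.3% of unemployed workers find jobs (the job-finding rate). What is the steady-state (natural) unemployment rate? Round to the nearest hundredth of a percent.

At steady state the flows balance: s·E = f·U, so U/(E+U) = s/(s+f).
u* = 0.84 / (0.84 + 34.3) = 0.84 / 35.14 = 2.39%.

Steady-state unemployment rate ≈ 2.39%.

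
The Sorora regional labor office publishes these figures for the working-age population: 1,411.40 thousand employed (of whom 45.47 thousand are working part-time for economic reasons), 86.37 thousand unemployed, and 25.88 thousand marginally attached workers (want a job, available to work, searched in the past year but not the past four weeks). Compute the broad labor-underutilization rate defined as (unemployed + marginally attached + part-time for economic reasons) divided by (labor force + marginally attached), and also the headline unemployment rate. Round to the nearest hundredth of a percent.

Broad underutilization rate ≈ 10.35%; headline unemployment rate ≈ 5.77%.

Labor force = 1,411.40 + 86.37 = 1,497.77 thousand.
Numerator = 86.37 + 25.88 + 45.47 = 157.72 thousand.
Denominator = 1,497.77 + 25.88 = 1,523.65 thousand.
Broad rate = 157.72 / 1,523.65 = 10.35%.
Headline unemployment rate = 86.37 / 1,497.77 = 5.77%.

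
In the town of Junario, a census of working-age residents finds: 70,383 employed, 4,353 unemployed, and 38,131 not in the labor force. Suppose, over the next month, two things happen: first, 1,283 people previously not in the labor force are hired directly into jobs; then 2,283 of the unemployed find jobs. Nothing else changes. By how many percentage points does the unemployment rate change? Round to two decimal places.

The unemployment rate changes by −3.10 percentage points.

Initially, labor force = 70,383 + 4,353 = 74,736, so u = 4,353/74,736 = 5.82%.
After the first change, employed and labor force both rise by 1,283; unemployed unchanged → E = 71,666, U = 4,353, labor force = 76,019.
After the second change, unemployed falls and employed rises by 2,283; labor force unchanged → E = 73,949, U = 2,070, labor force = 76,019.
New unemployment rate = 2,070 / 76,019 = 2.72%.
Change = 2.72% − 5.82% = −3.10 percentage points.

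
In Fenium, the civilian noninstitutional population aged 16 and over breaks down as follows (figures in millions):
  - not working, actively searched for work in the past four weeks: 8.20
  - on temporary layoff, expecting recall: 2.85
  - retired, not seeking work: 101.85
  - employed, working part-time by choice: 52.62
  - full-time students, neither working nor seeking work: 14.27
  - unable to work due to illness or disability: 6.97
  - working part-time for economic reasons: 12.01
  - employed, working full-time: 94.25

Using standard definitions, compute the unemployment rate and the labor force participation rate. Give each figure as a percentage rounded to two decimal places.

Unemployment rate ≈ 6.50%; labor force participation rate ≈ 57.99%.

Employed = 52.62 + 12.01 + 94.25 = 158.88 million (anyone who worked, including part-time for economic reasons, counts as employed).
Unemployed = 8.20 + 2.85 = 11.05 million (jobless and actively searching, or on temporary layoff).
Labor force = 158.88 + 11.05 = 169.93 million.
Not in labor force = 101.85 + 14.27 + 6.97 = 123.09 million (those not working and not actively searching are outside the labor force).
Civilian working-age population = 169.93 + 123.09 = 293.02 million.
Unemployment rate = 11.05 / 169.93 = 6.50%.
Labor force participation rate = 169.93 / 293.02 = 57.99%.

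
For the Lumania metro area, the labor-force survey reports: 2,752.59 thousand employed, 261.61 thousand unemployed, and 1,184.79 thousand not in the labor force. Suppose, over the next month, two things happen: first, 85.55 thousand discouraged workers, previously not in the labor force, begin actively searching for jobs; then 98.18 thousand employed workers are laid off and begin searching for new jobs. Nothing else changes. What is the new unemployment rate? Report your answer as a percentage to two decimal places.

New unemployment rate ≈ 14.37%.

Initially, labor force = 2,752.59 + 261.61 = 3,014.20 thousand, so u = 261.61/3,014.20 = 8.68%.
After the first change, unemployed and labor force both rise by 85.55 → E = 2,752.59, U = 347.16, labor force = 3,099.75 thousand.
After the second change, employed falls and unemployed rises by 98.18; labor force unchanged → E = 2,654.41, U = 445.34, labor force = 3,099.75 thousand.
New unemployment rate = 445.34 / 3,099.75 = 14.37%.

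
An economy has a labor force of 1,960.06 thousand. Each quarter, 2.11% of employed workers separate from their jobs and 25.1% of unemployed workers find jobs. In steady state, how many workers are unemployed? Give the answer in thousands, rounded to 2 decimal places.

About 151.99 thousand are unemployed in steady state.

Steady-state unemployment rate u* = s/(s+f) = 2.11/(2.11+25.1) = 0.077545.
Unemployed = u* × labor force = 0.077545 × 1,960.06 ≈ 151.99 thousand.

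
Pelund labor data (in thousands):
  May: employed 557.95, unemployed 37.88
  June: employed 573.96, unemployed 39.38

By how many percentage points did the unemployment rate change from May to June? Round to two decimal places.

May: labor force = 557.95 + 37.88 = 595.83; u = 37.88/595.83 = 6.36%.
June: labor force = 573.96 + 39.38 = 613.34; u = 39.38/613.34 = 6.42%.
Change = 6.42% − 6.36% = +0.06 pp.

The unemployment rate changed by +0.06 percentage points.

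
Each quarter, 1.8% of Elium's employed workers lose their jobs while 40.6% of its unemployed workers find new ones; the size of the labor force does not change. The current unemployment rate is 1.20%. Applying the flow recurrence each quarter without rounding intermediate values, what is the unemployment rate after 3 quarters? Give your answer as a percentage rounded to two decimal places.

Unemployment rate after three quarters ≈ 3.66%.

With a fixed labor force, u_{t+1} = u_t + s·(1−u_t) − f·u_t = u_t·(1−s−f) + s.
Here 1−s−f = 0.576 and s = 0.018.
u_1 = 0.012000 × 0.576 + 0.018 = 0.024912.
u_2 = 0.024912 × 0.576 + 0.018 = 0.032349.
u_3 = 0.032349 × 0.576 + 0.018 = 0.036633.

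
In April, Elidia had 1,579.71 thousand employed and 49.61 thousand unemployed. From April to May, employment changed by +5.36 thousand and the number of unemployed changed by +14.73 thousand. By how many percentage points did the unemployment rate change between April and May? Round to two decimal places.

The unemployment rate changed by +0.86 percentage points.

April: labor force = 1,579.71 + 49.61 = 1,629.32; u = 49.61/1,629.32 = 3.04%.
May: labor force = 1,585.07 + 64.34 = 1,649.41; u = 64.34/1,649.41 = 3.90%.
Change = 3.90% − 3.04% = +0.86 pp.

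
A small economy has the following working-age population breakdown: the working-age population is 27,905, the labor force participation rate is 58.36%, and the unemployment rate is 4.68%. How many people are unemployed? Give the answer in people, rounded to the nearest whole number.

About 762 are unemployed.

Labor force = 0.5836 × 27,905 = 16,285.
Unemployed = 0.0468 × 16,285 ≈ 762.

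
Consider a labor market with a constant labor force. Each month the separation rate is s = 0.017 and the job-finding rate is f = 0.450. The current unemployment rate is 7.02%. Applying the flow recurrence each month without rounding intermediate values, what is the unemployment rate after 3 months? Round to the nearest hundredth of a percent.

With a fixed labor force, u_{t+1} = u_t + s·(1−u_t) − f·u_t = u_t·(1−s−f) + s.
Here 1−s−f = 0.533 and s = 0.017.
u_1 = 0.070200 × 0.533 + 0.017 = 0.054417.
u_2 = 0.054417 × 0.533 + 0.017 = 0.046004.
u_3 = 0.046004 × 0.533 + 0.017 = 0.041520.

Unemployment rate after three months ≈ 4.15%.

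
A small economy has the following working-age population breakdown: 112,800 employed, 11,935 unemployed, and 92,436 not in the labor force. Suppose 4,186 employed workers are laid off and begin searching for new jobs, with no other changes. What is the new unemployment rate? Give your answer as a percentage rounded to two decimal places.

Initially, labor force = 112,800 + 11,935 = 124,735, so u = 11,935/124,735 = 9.57%.
After the change, employed falls and unemployed rises by 4,186; labor force unchanged → E = 108,614, U = 16,121, labor force = 124,735.
New unemployment rate = 16,121 / 124,735 = 12.92%.

New unemployment rate ≈ 12.92%.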